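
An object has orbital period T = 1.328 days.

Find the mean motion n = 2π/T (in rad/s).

Convert to SI: T = 1.328 days = 114739 s.
n = 2π / T.
n = 2π / 114739 s ≈ 5.476e-05 rad/s.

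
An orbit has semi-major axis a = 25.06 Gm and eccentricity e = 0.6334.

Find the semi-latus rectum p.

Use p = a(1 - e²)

Convert to SI: a = 25.06 Gm = 2.506e+10 m.
p = a (1 − e²).
p = 2.506e+10 · (1 − (0.6334)²) = 2.506e+10 · 0.598804 ≈ 1.501e+10 m = 15.01 Gm.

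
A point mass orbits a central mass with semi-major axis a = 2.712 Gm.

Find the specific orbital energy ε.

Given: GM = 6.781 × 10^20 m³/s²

Convert to SI: a = 2.712 Gm = 2.712e+09 m.
ε = −GM / (2a).
ε = −6.781e+20 / (2 · 2.712e+09) J/kg ≈ -1.25e+11 J/kg = -125 GJ/kg.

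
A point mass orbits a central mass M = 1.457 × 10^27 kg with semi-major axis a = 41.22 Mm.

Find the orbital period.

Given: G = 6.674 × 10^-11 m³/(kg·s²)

Convert to SI: a = 41.22 Mm = 4.122e+07 m.
GM = G · M = 6.674e-11 · 1.457e+27 = 9.72402e+16 m³/s².
Kepler's third law: T = 2π √(a³ / GM).
Substituting a = 4.122e+07 m and GM = 9.72402e+16 m³/s²:
T = 2π √((4.122e+07)³ / 9.72402e+16) s
T ≈ 5332 s = 1.481 hours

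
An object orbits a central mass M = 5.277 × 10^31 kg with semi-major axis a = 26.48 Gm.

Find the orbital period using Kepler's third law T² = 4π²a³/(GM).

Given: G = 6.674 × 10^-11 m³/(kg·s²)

Convert to SI: a = 26.48 Gm = 2.648e+10 m.
GM = G · M = 6.674e-11 · 5.277e+31 = 3.52187e+21 m³/s².
Kepler's third law: T = 2π √(a³ / GM).
Substituting a = 2.648e+10 m and GM = 3.52187e+21 m³/s²:
T = 2π √((2.648e+10)³ / 3.52187e+21) s
T ≈ 4.562e+05 s = 5.28 days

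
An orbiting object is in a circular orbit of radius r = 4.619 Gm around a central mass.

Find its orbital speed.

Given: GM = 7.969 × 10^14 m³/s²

Convert to SI: r = 4.619 Gm = 4.619e+09 m.
For a circular orbit, gravity supplies the centripetal force, so v = √(GM / r).
v = √(7.969e+14 / 4.619e+09) m/s ≈ 415.4 m/s = 415.4 m/s.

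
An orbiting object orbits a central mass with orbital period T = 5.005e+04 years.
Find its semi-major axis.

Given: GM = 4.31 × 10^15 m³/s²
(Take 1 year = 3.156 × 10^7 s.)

Convert to SI: T = 5.005e+04 years = 1.57958e+12 s.
Invert Kepler's third law: a = (GM · T² / (4π²))^(1/3).
Substituting T = 1.57958e+12 s and GM = 4.31e+15 m³/s²:
a = (4.31e+15 · (1.57958e+12)² / (4π²))^(1/3) m
a ≈ 6.482e+12 m = 6.482 Tm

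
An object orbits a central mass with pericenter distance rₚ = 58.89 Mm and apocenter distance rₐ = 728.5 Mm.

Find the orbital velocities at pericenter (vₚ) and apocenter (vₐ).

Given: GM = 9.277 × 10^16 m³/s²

Convert to SI: rₚ = 58.89 Mm = 5.889e+07 m; rₐ = 728.5 Mm = 7.285e+08 m.
Use the vis-viva equation v² = GM(2/r − 1/a) with a = (rₚ + rₐ)/2 = (5.889e+07 + 7.285e+08)/2 = 3.93695e+08 m.
vₚ = √(GM · (2/rₚ − 1/a)) = √(9.277e+16 · (2/5.889e+07 − 1/3.93695e+08)) m/s ≈ 5.399e+04 m/s = 53.99 km/s.
vₐ = √(GM · (2/rₐ − 1/a)) = √(9.277e+16 · (2/7.285e+08 − 1/3.93695e+08)) m/s ≈ 4364 m/s = 4.364 km/s.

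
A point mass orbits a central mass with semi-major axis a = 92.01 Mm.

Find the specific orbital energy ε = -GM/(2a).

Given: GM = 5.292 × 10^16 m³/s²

Convert to SI: a = 92.01 Mm = 9.201e+07 m.
ε = −GM / (2a).
ε = −5.292e+16 / (2 · 9.201e+07) J/kg ≈ -2.876e+08 J/kg = -287.6 MJ/kg.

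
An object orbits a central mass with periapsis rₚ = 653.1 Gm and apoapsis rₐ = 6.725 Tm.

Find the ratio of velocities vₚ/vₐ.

Convert to SI: rₚ = 653.1 Gm = 6.531e+11 m; rₐ = 6.725 Tm = 6.725e+12 m.
Conservation of angular momentum gives rₚvₚ = rₐvₐ, so vₚ/vₐ = rₐ/rₚ.
vₚ/vₐ = 6.725e+12 / 6.531e+11 ≈ 10.3.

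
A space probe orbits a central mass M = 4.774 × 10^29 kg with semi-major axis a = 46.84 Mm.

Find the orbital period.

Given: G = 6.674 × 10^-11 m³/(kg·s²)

Convert to SI: a = 46.84 Mm = 4.684e+07 m.
GM = G · M = 6.674e-11 · 4.774e+29 = 3.18617e+19 m³/s².
Kepler's third law: T = 2π √(a³ / GM).
Substituting a = 4.684e+07 m and GM = 3.18617e+19 m³/s²:
T = 2π √((4.684e+07)³ / 3.18617e+19) s
T ≈ 356.8 s = 5.947 minutes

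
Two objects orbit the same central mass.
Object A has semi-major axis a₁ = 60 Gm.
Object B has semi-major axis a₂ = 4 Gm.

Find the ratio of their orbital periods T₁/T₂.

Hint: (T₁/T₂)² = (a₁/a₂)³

Convert to SI: a₁ = 60 Gm = 6e+10 m; a₂ = 4 Gm = 4e+09 m.
From Kepler's third law, (T₁/T₂)² = (a₁/a₂)³, so T₁/T₂ = (a₁/a₂)^(3/2).
a₁/a₂ = 6e+10 / 4e+09 = 15.
T₁/T₂ = (15)^(3/2) ≈ 58.09.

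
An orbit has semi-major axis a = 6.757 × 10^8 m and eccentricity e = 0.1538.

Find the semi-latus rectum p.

p = a (1 − e²).
p = 6.757e+08 · (1 − (0.1538)²) = 6.757e+08 · 0.976346 ≈ 6.597e+08 m = 6.597 × 10^8 m.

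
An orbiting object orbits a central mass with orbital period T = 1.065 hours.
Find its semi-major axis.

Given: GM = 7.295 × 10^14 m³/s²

Convert to SI: T = 1.065 hours = 3834 s.
Invert Kepler's third law: a = (GM · T² / (4π²))^(1/3).
Substituting T = 3834 s and GM = 7.295e+14 m³/s²:
a = (7.295e+14 · (3834)² / (4π²))^(1/3) m
a ≈ 6.476e+06 m = 6.476 Mm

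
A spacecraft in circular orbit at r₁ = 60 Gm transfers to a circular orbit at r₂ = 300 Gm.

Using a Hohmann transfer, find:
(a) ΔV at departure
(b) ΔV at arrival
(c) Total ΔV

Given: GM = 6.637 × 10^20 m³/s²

Convert to SI: r₁ = 60 Gm = 6e+10 m; r₂ = 300 Gm = 3e+11 m.
Transfer semi-major axis: a_t = (r₁ + r₂)/2 = (6e+10 + 3e+11)/2 = 1.8e+11 m.
Circular speeds: v₁ = √(GM/r₁) = 105174 m/s, v₂ = √(GM/r₂) = 47035.4 m/s.
Transfer speeds (vis-viva v² = GM(2/r − 1/a_t)): v₁ᵗ = 135780 m/s, v₂ᵗ = 27155.9 m/s.
(a) ΔV₁ = |v₁ᵗ − v₁| ≈ 3.061e+04 m/s = 30.61 km/s.
(b) ΔV₂ = |v₂ − v₂ᵗ| ≈ 1.988e+04 m/s = 19.88 km/s.
(c) ΔV_total = ΔV₁ + ΔV₂ ≈ 5.048e+04 m/s = 50.48 km/s.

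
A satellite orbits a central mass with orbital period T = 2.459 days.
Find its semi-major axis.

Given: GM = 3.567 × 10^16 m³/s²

Convert to SI: T = 2.459 days = 212458 s.
Invert Kepler's third law: a = (GM · T² / (4π²))^(1/3).
Substituting T = 212458 s and GM = 3.567e+16 m³/s²:
a = (3.567e+16 · (212458)² / (4π²))^(1/3) m
a ≈ 3.442e+08 m = 3.442 × 10^8 m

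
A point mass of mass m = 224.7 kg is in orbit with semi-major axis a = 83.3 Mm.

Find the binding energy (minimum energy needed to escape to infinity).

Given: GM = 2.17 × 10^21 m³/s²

Convert to SI: a = 83.3 Mm = 8.33e+07 m.
Total orbital energy is E = −GMm/(2a); binding energy is E_bind = −E = GMm/(2a).
E_bind = 2.17e+21 · 224.7 / (2 · 8.33e+07) J ≈ 2.927e+15 J = 2.927 PJ.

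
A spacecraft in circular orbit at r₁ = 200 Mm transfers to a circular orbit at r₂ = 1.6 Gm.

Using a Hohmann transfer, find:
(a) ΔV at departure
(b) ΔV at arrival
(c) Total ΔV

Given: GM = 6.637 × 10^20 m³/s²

Convert to SI: r₁ = 200 Mm = 2e+08 m; r₂ = 1.6 Gm = 1.6e+09 m.
Transfer semi-major axis: a_t = (r₁ + r₂)/2 = (2e+08 + 1.6e+09)/2 = 9e+08 m.
Circular speeds: v₁ = √(GM/r₁) = 1.82168e+06 m/s, v₂ = √(GM/r₂) = 644059 m/s.
Transfer speeds (vis-viva v² = GM(2/r − 1/a_t)): v₁ᵗ = 2.4289e+06 m/s, v₂ᵗ = 303613 m/s.
(a) ΔV₁ = |v₁ᵗ − v₁| ≈ 6.072e+05 m/s = 607.2 km/s.
(b) ΔV₂ = |v₂ − v₂ᵗ| ≈ 3.404e+05 m/s = 340.4 km/s.
(c) ΔV_total = ΔV₁ + ΔV₂ ≈ 9.477e+05 m/s = 947.7 km/s.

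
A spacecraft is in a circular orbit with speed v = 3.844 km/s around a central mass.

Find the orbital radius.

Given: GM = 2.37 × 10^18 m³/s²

Convert to SI: v = 3.844 km/s = 3844 m/s.
For a circular orbit, v² = GM / r, so r = GM / v².
r = 2.37e+18 / (3844)² m ≈ 1.604e+11 m = 160.4 Gm.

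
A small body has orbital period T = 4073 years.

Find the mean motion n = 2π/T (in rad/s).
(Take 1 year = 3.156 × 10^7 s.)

Convert to SI: T = 4073 years = 1.28544e+11 s.
n = 2π / T.
n = 2π / 1.28544e+11 s ≈ 4.888e-11 rad/s.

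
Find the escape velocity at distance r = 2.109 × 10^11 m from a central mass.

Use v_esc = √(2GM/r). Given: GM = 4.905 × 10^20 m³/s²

Escape velocity comes from setting total energy to zero: ½v² − GM/r = 0 ⇒ v_esc = √(2GM / r).
v_esc = √(2 · 4.905e+20 / 2.109e+11) m/s ≈ 6.82e+04 m/s = 68.2 km/s.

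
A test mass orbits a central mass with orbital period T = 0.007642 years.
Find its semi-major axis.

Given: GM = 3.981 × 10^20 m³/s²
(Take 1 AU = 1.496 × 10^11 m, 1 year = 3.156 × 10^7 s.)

Convert to SI: T = 0.007642 years = 241182 s.
Invert Kepler's third law: a = (GM · T² / (4π²))^(1/3).
Substituting T = 241182 s and GM = 3.981e+20 m³/s²:
a = (3.981e+20 · (241182)² / (4π²))^(1/3) m
a ≈ 8.371e+09 m = 0.05596 AU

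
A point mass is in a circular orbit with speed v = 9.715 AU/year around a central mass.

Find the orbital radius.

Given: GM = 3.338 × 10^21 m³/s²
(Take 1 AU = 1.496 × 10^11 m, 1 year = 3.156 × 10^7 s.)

Convert to SI: v = 9.715 AU/year = 46050.8 m/s.
For a circular orbit, v² = GM / r, so r = GM / v².
r = 3.338e+21 / (46050.8)² m ≈ 1.574e+12 m = 10.52 AU.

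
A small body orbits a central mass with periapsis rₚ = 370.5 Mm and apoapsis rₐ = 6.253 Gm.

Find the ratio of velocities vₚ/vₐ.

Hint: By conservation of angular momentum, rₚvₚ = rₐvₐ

Convert to SI: rₚ = 370.5 Mm = 3.705e+08 m; rₐ = 6.253 Gm = 6.253e+09 m.
Conservation of angular momentum gives rₚvₚ = rₐvₐ, so vₚ/vₐ = rₐ/rₚ.
vₚ/vₐ = 6.253e+09 / 3.705e+08 ≈ 16.88.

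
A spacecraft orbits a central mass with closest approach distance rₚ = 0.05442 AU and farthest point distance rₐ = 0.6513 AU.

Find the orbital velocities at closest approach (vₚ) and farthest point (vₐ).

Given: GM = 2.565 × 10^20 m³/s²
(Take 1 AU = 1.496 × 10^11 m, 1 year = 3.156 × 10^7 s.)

Convert to SI: rₚ = 0.05442 AU = 8.14123e+09 m; rₐ = 0.6513 AU = 9.74345e+10 m.
Use the vis-viva equation v² = GM(2/r − 1/a) with a = (rₚ + rₐ)/2 = (8.14123e+09 + 9.74345e+10)/2 = 5.27879e+10 m.
vₚ = √(GM · (2/rₚ − 1/a)) = √(2.565e+20 · (2/8.14123e+09 − 1/5.27879e+10)) m/s ≈ 2.412e+05 m/s = 50.87 AU/year.
vₐ = √(GM · (2/rₐ − 1/a)) = √(2.565e+20 · (2/9.74345e+10 − 1/5.27879e+10)) m/s ≈ 2.015e+04 m/s = 4.251 AU/year.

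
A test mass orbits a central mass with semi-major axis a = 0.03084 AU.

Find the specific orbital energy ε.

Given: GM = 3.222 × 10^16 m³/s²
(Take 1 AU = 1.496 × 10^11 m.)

Convert to SI: a = 0.03084 AU = 4.61366e+09 m.
ε = −GM / (2a).
ε = −3.222e+16 / (2 · 4.61366e+09) J/kg ≈ -3.492e+06 J/kg = -3.492 MJ/kg.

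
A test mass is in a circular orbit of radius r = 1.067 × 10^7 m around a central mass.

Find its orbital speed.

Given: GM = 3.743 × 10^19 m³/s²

For a circular orbit, gravity supplies the centripetal force, so v = √(GM / r).
v = √(3.743e+19 / 1.067e+07) m/s ≈ 1.873e+06 m/s = 1873 km/s.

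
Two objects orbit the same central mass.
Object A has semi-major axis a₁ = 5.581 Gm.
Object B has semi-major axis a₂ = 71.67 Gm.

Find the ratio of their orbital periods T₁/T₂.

Convert to SI: a₁ = 5.581 Gm = 5.581e+09 m; a₂ = 71.67 Gm = 7.167e+10 m.
From Kepler's third law, (T₁/T₂)² = (a₁/a₂)³, so T₁/T₂ = (a₁/a₂)^(3/2).
a₁/a₂ = 5.581e+09 / 7.167e+10 = 0.0778708.
T₁/T₂ = (0.0778708)^(3/2) ≈ 0.02173.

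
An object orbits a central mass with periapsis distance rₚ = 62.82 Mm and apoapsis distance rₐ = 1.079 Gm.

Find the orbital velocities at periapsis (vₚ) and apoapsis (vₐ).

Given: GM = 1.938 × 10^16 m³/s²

Convert to SI: rₚ = 62.82 Mm = 6.282e+07 m; rₐ = 1.079 Gm = 1.079e+09 m.
Use the vis-viva equation v² = GM(2/r − 1/a) with a = (rₚ + rₐ)/2 = (6.282e+07 + 1.079e+09)/2 = 5.7091e+08 m.
vₚ = √(GM · (2/rₚ − 1/a)) = √(1.938e+16 · (2/6.282e+07 − 1/5.7091e+08)) m/s ≈ 2.415e+04 m/s = 24.15 km/s.
vₐ = √(GM · (2/rₐ − 1/a)) = √(1.938e+16 · (2/1.079e+09 − 1/5.7091e+08)) m/s ≈ 1406 m/s = 1.406 km/s.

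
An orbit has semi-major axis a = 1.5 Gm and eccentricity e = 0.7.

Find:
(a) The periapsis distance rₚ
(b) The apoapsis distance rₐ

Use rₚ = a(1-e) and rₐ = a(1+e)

Convert to SI: a = 1.5 Gm = 1.5e+09 m.
(a) rₚ = a(1 − e) = 1.5e+09 · (1 − 0.7) = 1.5e+09 · 0.3 ≈ 4.5e+08 m = 450 Mm.
(b) rₐ = a(1 + e) = 1.5e+09 · (1 + 0.7) = 1.5e+09 · 1.7 ≈ 2.55e+09 m = 2.55 Gm.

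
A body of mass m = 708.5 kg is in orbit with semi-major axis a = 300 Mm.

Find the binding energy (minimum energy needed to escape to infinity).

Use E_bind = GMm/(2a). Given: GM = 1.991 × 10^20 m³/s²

Convert to SI: a = 300 Mm = 3e+08 m.
Total orbital energy is E = −GMm/(2a); binding energy is E_bind = −E = GMm/(2a).
E_bind = 1.991e+20 · 708.5 / (2 · 3e+08) J ≈ 2.351e+14 J = 235.1 TJ.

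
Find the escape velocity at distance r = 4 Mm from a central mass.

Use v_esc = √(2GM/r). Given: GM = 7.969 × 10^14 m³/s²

Convert to SI: r = 4 Mm = 4e+06 m.
Escape velocity comes from setting total energy to zero: ½v² − GM/r = 0 ⇒ v_esc = √(2GM / r).
v_esc = √(2 · 7.969e+14 / 4e+06) m/s ≈ 1.996e+04 m/s = 19.96 km/s.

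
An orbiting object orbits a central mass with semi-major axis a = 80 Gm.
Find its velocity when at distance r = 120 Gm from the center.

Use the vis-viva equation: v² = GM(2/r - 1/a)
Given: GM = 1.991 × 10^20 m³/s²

Convert to SI: a = 80 Gm = 8e+10 m; r = 120 Gm = 1.2e+11 m.
Vis-viva: v = √(GM · (2/r − 1/a)).
2/r − 1/a = 2/1.2e+11 − 1/8e+10 = 4.16667e-12 m⁻¹.
v = √(1.991e+20 · 4.16667e-12) m/s ≈ 2.88e+04 m/s = 28.8 km/s.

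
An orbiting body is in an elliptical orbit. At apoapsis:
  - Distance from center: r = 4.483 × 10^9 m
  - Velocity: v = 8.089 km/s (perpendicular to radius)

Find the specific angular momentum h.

Convert to SI: v = 8.089 km/s = 8089 m/s.
With v perpendicular to r, h = r · v.
h = 4.483e+09 · 8089 m²/s ≈ 3.626e+13 m²/s.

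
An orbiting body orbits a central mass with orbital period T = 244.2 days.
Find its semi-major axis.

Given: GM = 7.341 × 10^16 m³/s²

Convert to SI: T = 244.2 days = 2.10989e+07 s.
Invert Kepler's third law: a = (GM · T² / (4π²))^(1/3).
Substituting T = 2.10989e+07 s and GM = 7.341e+16 m³/s²:
a = (7.341e+16 · (2.10989e+07)² / (4π²))^(1/3) m
a ≈ 9.389e+09 m = 9.389 Gm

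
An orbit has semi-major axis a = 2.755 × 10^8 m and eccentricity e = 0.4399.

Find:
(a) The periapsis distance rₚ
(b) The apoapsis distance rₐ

(a) rₚ = a(1 − e) = 2.755e+08 · (1 − 0.4399) = 2.755e+08 · 0.5601 ≈ 1.543e+08 m = 1.543 × 10^8 m.
(b) rₐ = a(1 + e) = 2.755e+08 · (1 + 0.4399) = 2.755e+08 · 1.4399 ≈ 3.967e+08 m = 3.967 × 10^8 m.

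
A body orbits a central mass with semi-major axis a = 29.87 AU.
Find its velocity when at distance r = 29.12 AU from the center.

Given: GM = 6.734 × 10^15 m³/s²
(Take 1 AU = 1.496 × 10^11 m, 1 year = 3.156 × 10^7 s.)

Convert to SI: a = 29.87 AU = 4.46855e+12 m; r = 29.12 AU = 4.35635e+12 m.
Vis-viva: v = √(GM · (2/r − 1/a)).
2/r − 1/a = 2/4.35635e+12 − 1/4.46855e+12 = 2.35314e-13 m⁻¹.
v = √(6.734e+15 · 2.35314e-13) m/s ≈ 39.81 m/s = 0.008398 AU/year.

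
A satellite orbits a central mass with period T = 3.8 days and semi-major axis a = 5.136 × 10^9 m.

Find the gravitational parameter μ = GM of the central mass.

Convert to SI: T = 3.8 days = 328320 s.
GM = 4π² · a³ / T².
GM = 4π² · (5.136e+09)³ / (328320)² m³/s² ≈ 4.962e+19 m³/s² = 4.962 × 10^19 m³/s².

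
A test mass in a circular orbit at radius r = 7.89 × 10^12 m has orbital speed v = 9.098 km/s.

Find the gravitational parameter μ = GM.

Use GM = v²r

Convert to SI: v = 9.098 km/s = 9098 m/s.
For a circular orbit v² = GM/r, so GM = v² · r.
GM = (9098)² · 7.89e+12 m³/s² ≈ 6.531e+20 m³/s² = 6.531 × 10^20 m³/s².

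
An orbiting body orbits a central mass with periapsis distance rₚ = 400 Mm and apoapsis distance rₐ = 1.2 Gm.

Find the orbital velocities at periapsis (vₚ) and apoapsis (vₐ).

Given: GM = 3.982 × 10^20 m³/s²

Convert to SI: rₚ = 400 Mm = 4e+08 m; rₐ = 1.2 Gm = 1.2e+09 m.
Use the vis-viva equation v² = GM(2/r − 1/a) with a = (rₚ + rₐ)/2 = (4e+08 + 1.2e+09)/2 = 8e+08 m.
vₚ = √(GM · (2/rₚ − 1/a)) = √(3.982e+20 · (2/4e+08 − 1/8e+08)) m/s ≈ 1.222e+06 m/s = 1222 km/s.
vₐ = √(GM · (2/rₐ − 1/a)) = √(3.982e+20 · (2/1.2e+09 − 1/8e+08)) m/s ≈ 4.073e+05 m/s = 407.3 km/s.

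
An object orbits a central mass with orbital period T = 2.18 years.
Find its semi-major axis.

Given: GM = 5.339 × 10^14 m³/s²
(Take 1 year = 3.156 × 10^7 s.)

Convert to SI: T = 2.18 years = 6.88008e+07 s.
Invert Kepler's third law: a = (GM · T² / (4π²))^(1/3).
Substituting T = 6.88008e+07 s and GM = 5.339e+14 m³/s²:
a = (5.339e+14 · (6.88008e+07)² / (4π²))^(1/3) m
a ≈ 4e+09 m = 4 Gm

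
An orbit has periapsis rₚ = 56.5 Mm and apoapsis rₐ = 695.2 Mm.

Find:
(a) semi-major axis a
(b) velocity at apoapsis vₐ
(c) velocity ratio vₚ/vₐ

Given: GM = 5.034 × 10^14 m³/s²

Convert to SI: rₚ = 56.5 Mm = 5.65e+07 m; rₐ = 695.2 Mm = 6.952e+08 m.
(a) a = (rₚ + rₐ)/2 = (5.65e+07 + 6.952e+08)/2 ≈ 3.758e+08 m
(b) With a = (rₚ + rₐ)/2 = 3.7585e+08 m, vₐ = √(GM (2/rₐ − 1/a)) = √(5.034e+14 · (2/6.952e+08 − 1/3.7585e+08)) m/s ≈ 329.9 m/s
(c) Conservation of angular momentum (rₚvₚ = rₐvₐ) gives vₚ/vₐ = rₐ/rₚ = 6.952e+08/5.65e+07 ≈ 12.3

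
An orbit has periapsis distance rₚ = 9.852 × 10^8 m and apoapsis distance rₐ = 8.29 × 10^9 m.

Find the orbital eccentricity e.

e = (rₐ − rₚ) / (rₐ + rₚ).
e = (8.29e+09 − 9.852e+08) / (8.29e+09 + 9.852e+08) = 7.3048e+09 / 9.2752e+09 ≈ 0.7876.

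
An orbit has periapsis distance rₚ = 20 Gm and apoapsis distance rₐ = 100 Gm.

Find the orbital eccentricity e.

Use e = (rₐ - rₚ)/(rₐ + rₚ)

Convert to SI: rₚ = 20 Gm = 2e+10 m; rₐ = 100 Gm = 1e+11 m.
e = (rₐ − rₚ) / (rₐ + rₚ).
e = (1e+11 − 2e+10) / (1e+11 + 2e+10) = 8e+10 / 1.2e+11 ≈ 0.6667.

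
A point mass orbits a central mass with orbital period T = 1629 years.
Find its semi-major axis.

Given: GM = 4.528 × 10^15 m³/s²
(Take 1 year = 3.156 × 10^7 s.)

Convert to SI: T = 1629 years = 5.14112e+10 s.
Invert Kepler's third law: a = (GM · T² / (4π²))^(1/3).
Substituting T = 5.14112e+10 s and GM = 4.528e+15 m³/s²:
a = (4.528e+15 · (5.14112e+10)² / (4π²))^(1/3) m
a ≈ 6.718e+11 m = 671.8 Gm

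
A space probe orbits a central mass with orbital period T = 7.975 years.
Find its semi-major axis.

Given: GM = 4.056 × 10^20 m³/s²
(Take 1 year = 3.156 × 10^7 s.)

Convert to SI: T = 7.975 years = 2.51691e+08 s.
Invert Kepler's third law: a = (GM · T² / (4π²))^(1/3).
Substituting T = 2.51691e+08 s and GM = 4.056e+20 m³/s²:
a = (4.056e+20 · (2.51691e+08)² / (4π²))^(1/3) m
a ≈ 8.666e+11 m = 866.6 Gm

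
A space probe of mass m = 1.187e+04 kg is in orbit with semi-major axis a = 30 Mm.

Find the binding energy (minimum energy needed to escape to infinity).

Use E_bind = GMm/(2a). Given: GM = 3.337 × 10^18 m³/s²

Convert to SI: a = 30 Mm = 3e+07 m.
Total orbital energy is E = −GMm/(2a); binding energy is E_bind = −E = GMm/(2a).
E_bind = 3.337e+18 · 1.187e+04 / (2 · 3e+07) J ≈ 6.602e+14 J = 660.2 TJ.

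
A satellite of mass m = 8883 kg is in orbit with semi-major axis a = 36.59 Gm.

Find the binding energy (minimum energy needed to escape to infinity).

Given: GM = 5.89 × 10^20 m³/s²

Convert to SI: a = 36.59 Gm = 3.659e+10 m.
Total orbital energy is E = −GMm/(2a); binding energy is E_bind = −E = GMm/(2a).
E_bind = 5.89e+20 · 8883 / (2 · 3.659e+10) J ≈ 7.15e+13 J = 71.5 TJ.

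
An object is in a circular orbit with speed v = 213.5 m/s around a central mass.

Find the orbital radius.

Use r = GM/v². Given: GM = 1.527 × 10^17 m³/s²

For a circular orbit, v² = GM / r, so r = GM / v².
r = 1.527e+17 / (213.5)² m ≈ 3.35e+12 m = 3.35 Tm.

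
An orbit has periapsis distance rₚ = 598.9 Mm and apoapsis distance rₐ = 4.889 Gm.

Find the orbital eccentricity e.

Convert to SI: rₚ = 598.9 Mm = 5.989e+08 m; rₐ = 4.889 Gm = 4.889e+09 m.
e = (rₐ − rₚ) / (rₐ + rₚ).
e = (4.889e+09 − 5.989e+08) / (4.889e+09 + 5.989e+08) = 4.2901e+09 / 5.4879e+09 ≈ 0.7817.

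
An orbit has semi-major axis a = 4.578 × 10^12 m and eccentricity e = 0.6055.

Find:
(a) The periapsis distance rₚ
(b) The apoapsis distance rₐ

(a) rₚ = a(1 − e) = 4.578e+12 · (1 − 0.6055) = 4.578e+12 · 0.3945 ≈ 1.806e+12 m = 1.806 × 10^12 m.
(b) rₐ = a(1 + e) = 4.578e+12 · (1 + 0.6055) = 4.578e+12 · 1.6055 ≈ 7.35e+12 m = 7.35 × 10^12 m.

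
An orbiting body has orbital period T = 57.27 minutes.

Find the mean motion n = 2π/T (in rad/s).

Convert to SI: T = 57.27 minutes = 3436.2 s.
n = 2π / T.
n = 2π / 3436.2 s ≈ 0.001829 rad/s.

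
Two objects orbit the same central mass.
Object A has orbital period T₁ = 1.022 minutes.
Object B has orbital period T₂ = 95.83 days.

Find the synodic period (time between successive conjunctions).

Convert to SI: T₁ = 1.022 minutes = 61.32 s; T₂ = 95.83 days = 8.27971e+06 s.
T_syn = |T₁ · T₂ / (T₁ − T₂)|.
T_syn = |61.32 · 8.27971e+06 / (61.32 − 8.27971e+06)| s ≈ 61.32 s = 1.022 minutes.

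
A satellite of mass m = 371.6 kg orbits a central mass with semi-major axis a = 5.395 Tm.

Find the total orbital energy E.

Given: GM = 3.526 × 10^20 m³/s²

Convert to SI: a = 5.395 Tm = 5.395e+12 m.
E = −GMm / (2a).
E = −3.526e+20 · 371.6 / (2 · 5.395e+12) J ≈ -1.214e+10 J = -12.14 GJ.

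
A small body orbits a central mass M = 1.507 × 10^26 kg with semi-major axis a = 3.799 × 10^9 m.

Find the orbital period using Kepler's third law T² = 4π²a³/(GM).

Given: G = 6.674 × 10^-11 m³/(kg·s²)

GM = G · M = 6.674e-11 · 1.507e+26 = 1.00577e+16 m³/s².
Kepler's third law: T = 2π √(a³ / GM).
Substituting a = 3.799e+09 m and GM = 1.00577e+16 m³/s²:
T = 2π √((3.799e+09)³ / 1.00577e+16) s
T ≈ 1.467e+07 s = 169.8 days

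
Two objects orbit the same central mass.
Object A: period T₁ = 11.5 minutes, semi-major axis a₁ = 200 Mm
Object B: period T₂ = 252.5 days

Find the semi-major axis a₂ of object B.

Convert to SI: T₁ = 11.5 minutes = 690 s; a₁ = 200 Mm = 2e+08 m; T₂ = 252.5 days = 2.1816e+07 s.
Kepler's third law: (T₁/T₂)² = (a₁/a₂)³ ⇒ a₂ = a₁ · (T₂/T₁)^(2/3).
T₂/T₁ = 2.1816e+07 / 690 = 31617.4.
a₂ = 2e+08 · (31617.4)^(2/3) m ≈ 2e+11 m = 200 Gm.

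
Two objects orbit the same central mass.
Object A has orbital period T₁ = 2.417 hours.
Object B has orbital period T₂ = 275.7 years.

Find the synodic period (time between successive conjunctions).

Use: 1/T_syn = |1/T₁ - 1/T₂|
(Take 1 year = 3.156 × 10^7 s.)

Convert to SI: T₁ = 2.417 hours = 8701.2 s; T₂ = 275.7 years = 8.70109e+09 s.
T_syn = |T₁ · T₂ / (T₁ − T₂)|.
T_syn = |8701.2 · 8.70109e+09 / (8701.2 − 8.70109e+09)| s ≈ 8701 s = 2.417 hours.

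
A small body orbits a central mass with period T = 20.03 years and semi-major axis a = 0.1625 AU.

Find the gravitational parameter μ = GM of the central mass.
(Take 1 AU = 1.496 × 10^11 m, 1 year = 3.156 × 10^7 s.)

Convert to SI: T = 20.03 years = 6.32147e+08 s; a = 0.1625 AU = 2.431e+10 m.
GM = 4π² · a³ / T².
GM = 4π² · (2.431e+10)³ / (6.32147e+08)² m³/s² ≈ 1.419e+15 m³/s² = 1.419 × 10^15 m³/s².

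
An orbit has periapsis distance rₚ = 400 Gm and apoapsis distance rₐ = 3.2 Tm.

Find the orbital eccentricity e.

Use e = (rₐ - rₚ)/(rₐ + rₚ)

Convert to SI: rₚ = 400 Gm = 4e+11 m; rₐ = 3.2 Tm = 3.2e+12 m.
e = (rₐ − rₚ) / (rₐ + rₚ).
e = (3.2e+12 − 4e+11) / (3.2e+12 + 4e+11) = 2.8e+12 / 3.6e+12 ≈ 0.7778.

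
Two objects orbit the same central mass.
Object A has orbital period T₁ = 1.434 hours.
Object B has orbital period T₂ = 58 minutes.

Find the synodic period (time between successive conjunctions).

Convert to SI: T₁ = 1.434 hours = 5162.4 s; T₂ = 58 minutes = 3480 s.
T_syn = |T₁ · T₂ / (T₁ − T₂)|.
T_syn = |5162.4 · 3480 / (5162.4 − 3480)| s ≈ 1.068e+04 s = 2.966 hours.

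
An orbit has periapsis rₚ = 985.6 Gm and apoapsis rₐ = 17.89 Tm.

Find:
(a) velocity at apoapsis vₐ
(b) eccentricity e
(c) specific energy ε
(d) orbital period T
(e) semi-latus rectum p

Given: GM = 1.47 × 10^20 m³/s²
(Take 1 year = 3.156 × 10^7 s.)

Convert to SI: rₚ = 985.6 Gm = 9.856e+11 m; rₐ = 17.89 Tm = 1.789e+13 m.
(a) With a = (rₚ + rₐ)/2 = 9.4378e+12 m, vₐ = √(GM (2/rₐ − 1/a)) = √(1.47e+20 · (2/1.789e+13 − 1/9.4378e+12)) m/s ≈ 926.3 m/s
(b) e = (rₐ − rₚ)/(rₐ + rₚ) = (1.789e+13 − 9.856e+11)/(1.789e+13 + 9.856e+11) ≈ 0.8956
(c) With a = (rₚ + rₐ)/2 = 9.4378e+12 m, ε = −GM/(2a) = −1.47e+20/(2 · 9.4378e+12) J/kg ≈ -7.788e+06 J/kg
(d) With a = (rₚ + rₐ)/2 = 9.4378e+12 m, T = 2π √(a³/GM) = 2π √((9.4378e+12)³/1.47e+20) s ≈ 1.503e+10 s
(e) From a = (rₚ + rₐ)/2 = 9.4378e+12 m and e = (rₐ − rₚ)/(rₐ + rₚ) = 0.895569, p = a(1 − e²) = 9.4378e+12 · (1 − (0.895569)²) ≈ 1.868e+12 m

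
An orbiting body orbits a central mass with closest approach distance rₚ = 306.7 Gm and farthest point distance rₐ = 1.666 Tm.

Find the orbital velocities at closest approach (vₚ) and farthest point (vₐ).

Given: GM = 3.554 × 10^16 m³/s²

Convert to SI: rₚ = 306.7 Gm = 3.067e+11 m; rₐ = 1.666 Tm = 1.666e+12 m.
Use the vis-viva equation v² = GM(2/r − 1/a) with a = (rₚ + rₐ)/2 = (3.067e+11 + 1.666e+12)/2 = 9.8635e+11 m.
vₚ = √(GM · (2/rₚ − 1/a)) = √(3.554e+16 · (2/3.067e+11 − 1/9.8635e+11)) m/s ≈ 442.4 m/s = 442.4 m/s.
vₐ = √(GM · (2/rₐ − 1/a)) = √(3.554e+16 · (2/1.666e+12 − 1/9.8635e+11)) m/s ≈ 81.44 m/s = 81.44 m/s.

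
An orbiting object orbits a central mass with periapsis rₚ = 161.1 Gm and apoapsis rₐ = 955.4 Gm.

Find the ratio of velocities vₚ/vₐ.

Convert to SI: rₚ = 161.1 Gm = 1.611e+11 m; rₐ = 955.4 Gm = 9.554e+11 m.
Conservation of angular momentum gives rₚvₚ = rₐvₐ, so vₚ/vₐ = rₐ/rₚ.
vₚ/vₐ = 9.554e+11 / 1.611e+11 ≈ 5.93.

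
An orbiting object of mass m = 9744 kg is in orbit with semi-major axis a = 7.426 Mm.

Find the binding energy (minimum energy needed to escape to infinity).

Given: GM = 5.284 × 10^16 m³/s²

Convert to SI: a = 7.426 Mm = 7.426e+06 m.
Total orbital energy is E = −GMm/(2a); binding energy is E_bind = −E = GMm/(2a).
E_bind = 5.284e+16 · 9744 / (2 · 7.426e+06) J ≈ 3.467e+13 J = 34.67 TJ.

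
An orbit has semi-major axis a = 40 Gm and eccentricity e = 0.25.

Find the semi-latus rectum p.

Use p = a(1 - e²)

Convert to SI: a = 40 Gm = 4e+10 m.
p = a (1 − e²).
p = 4e+10 · (1 − (0.25)²) = 4e+10 · 0.9375 ≈ 3.75e+10 m = 37.5 Gm.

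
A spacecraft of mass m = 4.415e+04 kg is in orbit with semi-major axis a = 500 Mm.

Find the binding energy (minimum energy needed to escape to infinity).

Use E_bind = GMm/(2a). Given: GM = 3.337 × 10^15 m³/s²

Convert to SI: a = 500 Mm = 5e+08 m.
Total orbital energy is E = −GMm/(2a); binding energy is E_bind = −E = GMm/(2a).
E_bind = 3.337e+15 · 4.415e+04 / (2 · 5e+08) J ≈ 1.473e+11 J = 147.3 GJ.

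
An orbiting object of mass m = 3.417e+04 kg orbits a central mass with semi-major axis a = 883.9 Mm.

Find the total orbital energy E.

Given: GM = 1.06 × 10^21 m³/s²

Convert to SI: a = 883.9 Mm = 8.839e+08 m.
E = −GMm / (2a).
E = −1.06e+21 · 3.417e+04 / (2 · 8.839e+08) J ≈ -2.049e+16 J = -20.49 PJ.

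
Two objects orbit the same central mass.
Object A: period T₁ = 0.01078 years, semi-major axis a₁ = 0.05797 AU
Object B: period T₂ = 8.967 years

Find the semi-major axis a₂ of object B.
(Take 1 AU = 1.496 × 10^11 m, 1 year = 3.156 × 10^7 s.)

Convert to SI: T₁ = 0.01078 years = 340217 s; a₁ = 0.05797 AU = 8.67231e+09 m; T₂ = 8.967 years = 2.82999e+08 s.
Kepler's third law: (T₁/T₂)² = (a₁/a₂)³ ⇒ a₂ = a₁ · (T₂/T₁)^(2/3).
T₂/T₁ = 2.82999e+08 / 340217 = 831.818.
a₂ = 8.67231e+09 · (831.818)^(2/3) m ≈ 7.67e+11 m = 5.127 AU.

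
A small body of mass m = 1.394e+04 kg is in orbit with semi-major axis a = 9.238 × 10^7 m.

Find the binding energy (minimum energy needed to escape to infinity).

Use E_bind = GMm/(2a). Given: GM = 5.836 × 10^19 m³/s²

Total orbital energy is E = −GMm/(2a); binding energy is E_bind = −E = GMm/(2a).
E_bind = 5.836e+19 · 1.394e+04 / (2 · 9.238e+07) J ≈ 4.403e+15 J = 4.403 PJ.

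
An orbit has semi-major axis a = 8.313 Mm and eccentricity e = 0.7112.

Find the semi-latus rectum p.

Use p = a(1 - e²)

Convert to SI: a = 8.313 Mm = 8.313e+06 m.
p = a (1 − e²).
p = 8.313e+06 · (1 − (0.7112)²) = 8.313e+06 · 0.494195 ≈ 4.108e+06 m = 4.108 Mm.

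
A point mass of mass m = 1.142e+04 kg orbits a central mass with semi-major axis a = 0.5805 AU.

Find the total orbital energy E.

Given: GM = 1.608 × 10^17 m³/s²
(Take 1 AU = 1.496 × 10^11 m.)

Convert to SI: a = 0.5805 AU = 8.68428e+10 m.
E = −GMm / (2a).
E = −1.608e+17 · 1.142e+04 / (2 · 8.68428e+10) J ≈ -1.057e+10 J = -10.57 GJ.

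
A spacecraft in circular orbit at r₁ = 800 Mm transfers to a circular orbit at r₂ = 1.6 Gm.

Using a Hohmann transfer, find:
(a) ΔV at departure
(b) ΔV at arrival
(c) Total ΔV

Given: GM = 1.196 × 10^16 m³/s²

Convert to SI: r₁ = 800 Mm = 8e+08 m; r₂ = 1.6 Gm = 1.6e+09 m.
Transfer semi-major axis: a_t = (r₁ + r₂)/2 = (8e+08 + 1.6e+09)/2 = 1.2e+09 m.
Circular speeds: v₁ = √(GM/r₁) = 3866.52 m/s, v₂ = √(GM/r₂) = 2734.04 m/s.
Transfer speeds (vis-viva v² = GM(2/r − 1/a_t)): v₁ᵗ = 4464.68 m/s, v₂ᵗ = 2232.34 m/s.
(a) ΔV₁ = |v₁ᵗ − v₁| ≈ 598.2 m/s = 598.2 m/s.
(b) ΔV₂ = |v₂ − v₂ᵗ| ≈ 501.7 m/s = 501.7 m/s.
(c) ΔV_total = ΔV₁ + ΔV₂ ≈ 1100 m/s = 1.1 km/s.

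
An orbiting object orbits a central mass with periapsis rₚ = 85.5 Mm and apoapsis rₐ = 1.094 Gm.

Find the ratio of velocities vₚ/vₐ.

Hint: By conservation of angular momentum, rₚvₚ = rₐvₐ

Convert to SI: rₚ = 85.5 Mm = 8.55e+07 m; rₐ = 1.094 Gm = 1.094e+09 m.
Conservation of angular momentum gives rₚvₚ = rₐvₐ, so vₚ/vₐ = rₐ/rₚ.
vₚ/vₐ = 1.094e+09 / 8.55e+07 ≈ 12.8.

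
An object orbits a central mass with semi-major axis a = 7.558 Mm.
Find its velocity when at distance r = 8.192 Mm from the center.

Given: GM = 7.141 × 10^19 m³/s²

Convert to SI: a = 7.558 Mm = 7.558e+06 m; r = 8.192 Mm = 8.192e+06 m.
Vis-viva: v = √(GM · (2/r − 1/a)).
2/r − 1/a = 2/8.192e+06 − 1/7.558e+06 = 1.1183e-07 m⁻¹.
v = √(7.141e+19 · 1.1183e-07) m/s ≈ 2.826e+06 m/s = 2826 km/s.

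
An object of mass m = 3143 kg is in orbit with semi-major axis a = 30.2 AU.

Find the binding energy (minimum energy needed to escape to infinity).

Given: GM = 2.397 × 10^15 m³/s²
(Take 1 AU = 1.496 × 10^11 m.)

Convert to SI: a = 30.2 AU = 4.51792e+12 m.
Total orbital energy is E = −GMm/(2a); binding energy is E_bind = −E = GMm/(2a).
E_bind = 2.397e+15 · 3143 / (2 · 4.51792e+12) J ≈ 8.338e+05 J = 833.8 kJ.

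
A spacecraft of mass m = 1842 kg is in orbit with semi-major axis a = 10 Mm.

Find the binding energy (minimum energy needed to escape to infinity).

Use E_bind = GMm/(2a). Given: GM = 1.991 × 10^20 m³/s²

Convert to SI: a = 10 Mm = 1e+07 m.
Total orbital energy is E = −GMm/(2a); binding energy is E_bind = −E = GMm/(2a).
E_bind = 1.991e+20 · 1842 / (2 · 1e+07) J ≈ 1.834e+16 J = 18.34 PJ.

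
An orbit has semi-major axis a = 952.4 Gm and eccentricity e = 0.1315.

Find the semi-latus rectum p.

Convert to SI: a = 952.4 Gm = 9.524e+11 m.
p = a (1 − e²).
p = 9.524e+11 · (1 − (0.1315)²) = 9.524e+11 · 0.982708 ≈ 9.359e+11 m = 935.9 Gm.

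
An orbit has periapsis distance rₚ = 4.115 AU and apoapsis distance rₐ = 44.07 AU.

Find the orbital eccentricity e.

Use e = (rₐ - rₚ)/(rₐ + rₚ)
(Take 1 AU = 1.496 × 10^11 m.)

Convert to SI: rₚ = 4.115 AU = 6.15604e+11 m; rₐ = 44.07 AU = 6.59287e+12 m.
e = (rₐ − rₚ) / (rₐ + rₚ).
e = (6.59287e+12 − 6.15604e+11) / (6.59287e+12 + 6.15604e+11) = 5.97727e+12 / 7.20848e+12 ≈ 0.8292.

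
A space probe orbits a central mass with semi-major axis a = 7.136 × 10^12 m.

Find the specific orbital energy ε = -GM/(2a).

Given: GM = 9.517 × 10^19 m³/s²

ε = −GM / (2a).
ε = −9.517e+19 / (2 · 7.136e+12) J/kg ≈ -6.668e+06 J/kg = -6.668 MJ/kg.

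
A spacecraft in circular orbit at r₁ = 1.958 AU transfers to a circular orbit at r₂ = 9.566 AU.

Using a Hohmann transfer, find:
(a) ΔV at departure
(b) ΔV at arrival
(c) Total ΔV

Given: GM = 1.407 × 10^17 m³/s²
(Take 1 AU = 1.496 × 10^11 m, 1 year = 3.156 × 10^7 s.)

Convert to SI: r₁ = 1.958 AU = 2.92917e+11 m; r₂ = 9.566 AU = 1.43107e+12 m.
Transfer semi-major axis: a_t = (r₁ + r₂)/2 = (2.92917e+11 + 1.43107e+12)/2 = 8.61995e+11 m.
Circular speeds: v₁ = √(GM/r₁) = 693.067 m/s, v₂ = √(GM/r₂) = 313.557 m/s.
Transfer speeds (vis-viva v² = GM(2/r − 1/a_t)): v₁ᵗ = 893.004 m/s, v₂ᵗ = 182.783 m/s.
(a) ΔV₁ = |v₁ᵗ − v₁| ≈ 199.9 m/s = 0.04218 AU/year.
(b) ΔV₂ = |v₂ − v₂ᵗ| ≈ 130.8 m/s = 0.02759 AU/year.
(c) ΔV_total = ΔV₁ + ΔV₂ ≈ 330.7 m/s = 0.06977 AU/year.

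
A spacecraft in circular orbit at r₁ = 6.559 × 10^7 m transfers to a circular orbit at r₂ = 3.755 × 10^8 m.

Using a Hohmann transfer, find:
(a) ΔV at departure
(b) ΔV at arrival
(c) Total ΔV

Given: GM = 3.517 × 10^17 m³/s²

Transfer semi-major axis: a_t = (r₁ + r₂)/2 = (6.559e+07 + 3.755e+08)/2 = 2.20545e+08 m.
Circular speeds: v₁ = √(GM/r₁) = 73226.3 m/s, v₂ = √(GM/r₂) = 30604.2 m/s.
Transfer speeds (vis-viva v² = GM(2/r − 1/a_t)): v₁ᵗ = 95548.5 m/s, v₂ᵗ = 16689.8 m/s.
(a) ΔV₁ = |v₁ᵗ − v₁| ≈ 2.232e+04 m/s = 22.32 km/s.
(b) ΔV₂ = |v₂ − v₂ᵗ| ≈ 1.391e+04 m/s = 13.91 km/s.
(c) ΔV_total = ΔV₁ + ΔV₂ ≈ 3.624e+04 m/s = 36.24 km/s.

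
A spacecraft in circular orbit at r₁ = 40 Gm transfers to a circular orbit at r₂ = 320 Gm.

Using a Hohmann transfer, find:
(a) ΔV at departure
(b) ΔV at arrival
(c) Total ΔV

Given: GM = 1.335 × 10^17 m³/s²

Convert to SI: r₁ = 40 Gm = 4e+10 m; r₂ = 320 Gm = 3.2e+11 m.
Transfer semi-major axis: a_t = (r₁ + r₂)/2 = (4e+10 + 3.2e+11)/2 = 1.8e+11 m.
Circular speeds: v₁ = √(GM/r₁) = 1826.88 m/s, v₂ = √(GM/r₂) = 645.901 m/s.
Transfer speeds (vis-viva v² = GM(2/r − 1/a_t)): v₁ᵗ = 2435.84 m/s, v₂ᵗ = 304.48 m/s.
(a) ΔV₁ = |v₁ᵗ − v₁| ≈ 609 m/s = 609 m/s.
(b) ΔV₂ = |v₂ − v₂ᵗ| ≈ 341.4 m/s = 341.4 m/s.
(c) ΔV_total = ΔV₁ + ΔV₂ ≈ 950.4 m/s = 950.4 m/s.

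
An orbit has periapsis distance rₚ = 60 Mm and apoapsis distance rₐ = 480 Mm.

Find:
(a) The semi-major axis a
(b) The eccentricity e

Convert to SI: rₚ = 60 Mm = 6e+07 m; rₐ = 480 Mm = 4.8e+08 m.
(a) a = (rₚ + rₐ) / 2 = (6e+07 + 4.8e+08) / 2 ≈ 2.7e+08 m = 270 Mm.
(b) e = (rₐ − rₚ) / (rₐ + rₚ) = (4.8e+08 − 6e+07) / (4.8e+08 + 6e+07) ≈ 0.7778.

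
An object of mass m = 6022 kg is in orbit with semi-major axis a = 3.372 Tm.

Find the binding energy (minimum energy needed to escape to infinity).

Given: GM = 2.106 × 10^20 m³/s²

Convert to SI: a = 3.372 Tm = 3.372e+12 m.
Total orbital energy is E = −GMm/(2a); binding energy is E_bind = −E = GMm/(2a).
E_bind = 2.106e+20 · 6022 / (2 · 3.372e+12) J ≈ 1.881e+11 J = 188.1 GJ.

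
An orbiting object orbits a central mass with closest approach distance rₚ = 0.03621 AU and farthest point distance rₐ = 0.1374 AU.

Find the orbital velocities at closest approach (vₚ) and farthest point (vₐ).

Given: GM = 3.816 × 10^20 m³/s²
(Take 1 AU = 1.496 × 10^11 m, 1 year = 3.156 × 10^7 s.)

Convert to SI: rₚ = 0.03621 AU = 5.41702e+09 m; rₐ = 0.1374 AU = 2.0555e+10 m.
Use the vis-viva equation v² = GM(2/r − 1/a) with a = (rₚ + rₐ)/2 = (5.41702e+09 + 2.0555e+10)/2 = 1.2986e+10 m.
vₚ = √(GM · (2/rₚ − 1/a)) = √(3.816e+20 · (2/5.41702e+09 − 1/1.2986e+10)) m/s ≈ 3.339e+05 m/s = 70.45 AU/year.
vₐ = √(GM · (2/rₐ − 1/a)) = √(3.816e+20 · (2/2.0555e+10 − 1/1.2986e+10)) m/s ≈ 8.8e+04 m/s = 18.56 AU/year.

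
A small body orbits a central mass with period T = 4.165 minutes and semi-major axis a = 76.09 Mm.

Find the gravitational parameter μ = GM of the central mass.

Convert to SI: T = 4.165 minutes = 249.9 s; a = 76.09 Mm = 7.609e+07 m.
GM = 4π² · a³ / T².
GM = 4π² · (7.609e+07)³ / (249.9)² m³/s² ≈ 2.785e+20 m³/s² = 2.785 × 10^20 m³/s².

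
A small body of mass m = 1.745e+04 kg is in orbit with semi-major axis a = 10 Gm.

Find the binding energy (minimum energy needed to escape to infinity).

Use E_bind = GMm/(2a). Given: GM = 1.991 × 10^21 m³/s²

Convert to SI: a = 10 Gm = 1e+10 m.
Total orbital energy is E = −GMm/(2a); binding energy is E_bind = −E = GMm/(2a).
E_bind = 1.991e+21 · 1.745e+04 / (2 · 1e+10) J ≈ 1.737e+15 J = 1.737 PJ.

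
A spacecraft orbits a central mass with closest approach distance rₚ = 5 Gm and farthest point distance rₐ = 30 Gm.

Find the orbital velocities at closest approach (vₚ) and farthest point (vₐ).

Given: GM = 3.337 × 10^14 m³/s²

Convert to SI: rₚ = 5 Gm = 5e+09 m; rₐ = 30 Gm = 3e+10 m.
Use the vis-viva equation v² = GM(2/r − 1/a) with a = (rₚ + rₐ)/2 = (5e+09 + 3e+10)/2 = 1.75e+10 m.
vₚ = √(GM · (2/rₚ − 1/a)) = √(3.337e+14 · (2/5e+09 − 1/1.75e+10)) m/s ≈ 338.2 m/s = 338.2 m/s.
vₐ = √(GM · (2/rₐ − 1/a)) = √(3.337e+14 · (2/3e+10 − 1/1.75e+10)) m/s ≈ 56.37 m/s = 56.37 m/s.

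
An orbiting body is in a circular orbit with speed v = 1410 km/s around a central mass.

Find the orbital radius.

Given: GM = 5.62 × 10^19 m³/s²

Convert to SI: v = 1410 km/s = 1.41e+06 m/s.
For a circular orbit, v² = GM / r, so r = GM / v².
r = 5.62e+19 / (1.41e+06)² m ≈ 2.827e+07 m = 28.27 Mm.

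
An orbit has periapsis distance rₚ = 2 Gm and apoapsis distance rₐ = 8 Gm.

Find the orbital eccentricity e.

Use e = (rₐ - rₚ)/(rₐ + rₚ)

Convert to SI: rₚ = 2 Gm = 2e+09 m; rₐ = 8 Gm = 8e+09 m.
e = (rₐ − rₚ) / (rₐ + rₚ).
e = (8e+09 − 2e+09) / (8e+09 + 2e+09) = 6e+09 / 1e+10 ≈ 0.6.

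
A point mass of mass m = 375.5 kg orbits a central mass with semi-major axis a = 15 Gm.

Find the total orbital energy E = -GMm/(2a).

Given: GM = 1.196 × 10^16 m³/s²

Convert to SI: a = 15 Gm = 1.5e+10 m.
E = −GMm / (2a).
E = −1.196e+16 · 375.5 / (2 · 1.5e+10) J ≈ -1.497e+08 J = -149.7 MJ.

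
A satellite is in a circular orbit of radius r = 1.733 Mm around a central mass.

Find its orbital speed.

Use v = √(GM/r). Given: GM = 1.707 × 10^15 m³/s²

Convert to SI: r = 1.733 Mm = 1.733e+06 m.
For a circular orbit, gravity supplies the centripetal force, so v = √(GM / r).
v = √(1.707e+15 / 1.733e+06) m/s ≈ 3.138e+04 m/s = 31.38 km/s.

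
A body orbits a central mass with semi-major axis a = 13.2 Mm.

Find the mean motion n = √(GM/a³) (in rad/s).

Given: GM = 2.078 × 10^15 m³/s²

Convert to SI: a = 13.2 Mm = 1.32e+07 m.
n = √(GM / a³).
n = √(2.078e+15 / (1.32e+07)³) rad/s ≈ 0.0009505 rad/s.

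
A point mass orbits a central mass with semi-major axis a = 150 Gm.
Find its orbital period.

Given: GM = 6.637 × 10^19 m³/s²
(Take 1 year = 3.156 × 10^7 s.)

Convert to SI: a = 150 Gm = 1.5e+11 m.
Kepler's third law: T = 2π √(a³ / GM).
Substituting a = 1.5e+11 m and GM = 6.637e+19 m³/s²:
T = 2π √((1.5e+11)³ / 6.637e+19) s
T ≈ 4.481e+07 s = 1.42 years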